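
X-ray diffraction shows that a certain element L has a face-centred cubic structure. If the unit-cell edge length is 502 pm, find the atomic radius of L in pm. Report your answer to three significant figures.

In an FCC lattice, atoms touch along the face diagonal, so √2·a = 4r.
r = √2·a/4 = 1.4142 × 502 / 4 = 177 pm.

177 pm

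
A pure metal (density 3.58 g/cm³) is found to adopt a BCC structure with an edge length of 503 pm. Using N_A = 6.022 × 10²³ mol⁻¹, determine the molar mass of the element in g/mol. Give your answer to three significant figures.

137 g/mol

A BCC cell has Z = 2 atoms; a = 5.030 × 10^-8 cm.
M = ρ·N_A·a³/Z = 3.58 × 6.022 × 10²³ × 1.273 × 10^-22 / 2 = 137 g/mol.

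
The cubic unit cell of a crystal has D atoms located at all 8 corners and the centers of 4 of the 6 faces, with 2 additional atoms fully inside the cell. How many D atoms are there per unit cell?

Corner atoms are shared by 8 cells (1/8 each), face atoms by 2 (1/2 each), interior atoms are unshared.
Net atoms = 8 × 1/8 + 4 × 1/2 + 2 = 1 + 2 + 2 = 5.

5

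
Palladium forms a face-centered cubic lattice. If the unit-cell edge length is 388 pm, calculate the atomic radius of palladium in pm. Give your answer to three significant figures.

In an FCC lattice, atoms touch along the face diagonal, so √2·a = 4r.
r = √2·a/4 = 1.4142 × 388 / 4 = 137 pm.

137 pm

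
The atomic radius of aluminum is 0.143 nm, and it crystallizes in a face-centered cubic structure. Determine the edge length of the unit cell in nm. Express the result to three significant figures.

In an FCC lattice, atoms touch along the face diagonal, so √2·a = 4r.
a = 4r/√2 = 4 × 0.143 / 1.4142 = 0.404 nm.

0.404 nm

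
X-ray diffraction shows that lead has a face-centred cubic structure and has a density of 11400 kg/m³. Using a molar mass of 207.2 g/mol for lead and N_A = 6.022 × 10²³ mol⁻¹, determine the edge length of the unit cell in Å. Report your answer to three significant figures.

4.94 Å

With Z = 4 atoms per FCC cell, a³ = Z·M/(N_A·ρ) = 4 × 207.2 / (6.022 × 10²³ × 11.40 g/cm³) = 1.207 × 10^-22 cm³.
a = (1.207 × 10^-22)^(1/3) = 4.942 × 10^-8 cm = 4.94 Å.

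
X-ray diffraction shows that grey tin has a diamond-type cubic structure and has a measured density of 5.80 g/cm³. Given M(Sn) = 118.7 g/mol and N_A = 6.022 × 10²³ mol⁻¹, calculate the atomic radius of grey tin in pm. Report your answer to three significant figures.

For a diamond cubic cell (Z = 8), a³ = Z·M/(N_A·ρ) = 8 × 118.7 / (6.022 × 10²³ × 5.800) = 2.719 × 10^-22 cm³, so a = 6.478 × 10^-8 cm = 647.8 pm.
Nearest neighbors lie along the body diagonal with √3·a = 8r, so r = 0.2165 × a = 140 pm.

140 pm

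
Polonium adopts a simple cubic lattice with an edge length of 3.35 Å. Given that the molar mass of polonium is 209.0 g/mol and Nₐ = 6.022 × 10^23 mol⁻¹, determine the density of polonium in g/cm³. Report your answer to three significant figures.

A simple cubic unit cell contains Z = 1 atom.
Cell volume: a³ = (3.35 Å)³ = (3.350 × 10^-8 cm)³ = 3.760 × 10^-23 cm³.
ρ = Z·M/(N_A·a³) = 1 × 209.0 / (6.022 × 10²³ × 3.760 × 10^-23) = 9.231 g/cm³.

9.23 g/cm³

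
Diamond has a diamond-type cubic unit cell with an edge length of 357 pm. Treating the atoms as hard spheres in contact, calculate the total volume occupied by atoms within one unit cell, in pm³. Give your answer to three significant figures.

1.55 × 10^7 pm³

In a diamond cubic lattice nearest neighbors lie along the body diagonal with √3·a = 8r, so r = 0.2165a = 77.29 pm.
V_atoms = Z × (4/3)πr³ = 8 × (4/3)π × (77.29)³ = 1.55 × 10^7 pm³.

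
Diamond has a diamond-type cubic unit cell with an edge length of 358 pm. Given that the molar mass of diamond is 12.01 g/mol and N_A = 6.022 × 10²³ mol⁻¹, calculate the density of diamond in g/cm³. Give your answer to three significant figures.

3.48 g/cm³

A diamond cubic unit cell contains Z = 8 atoms.
Cell volume: a³ = (358 pm)³ = (3.580 × 10^-8 cm)³ = 4.588 × 10^-23 cm³.
ρ = Z·M/(N_A·a³) = 8 × 12.01 / (6.022 × 10²³ × 4.588 × 10^-23) = 3.477 g/cm³.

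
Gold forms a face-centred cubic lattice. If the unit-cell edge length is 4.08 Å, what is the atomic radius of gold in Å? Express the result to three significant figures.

In an FCC lattice, atoms touch along the face diagonal, so √2·a = 4r.
r = √2·a/4 = 1.4142 × 4.08 / 4 = 1.44 Å.

1.44 Å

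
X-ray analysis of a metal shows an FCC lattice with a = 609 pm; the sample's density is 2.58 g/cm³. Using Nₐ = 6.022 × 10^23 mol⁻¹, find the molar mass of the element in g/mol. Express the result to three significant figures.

87.7 g/mol

An FCC cell has Z = 4 atoms; a = 6.090 × 10^-8 cm.
M = ρ·N_A·a³/Z = 2.58 × 6.022 × 10²³ × 2.259 × 10^-22 / 4 = 87.7 g/mol.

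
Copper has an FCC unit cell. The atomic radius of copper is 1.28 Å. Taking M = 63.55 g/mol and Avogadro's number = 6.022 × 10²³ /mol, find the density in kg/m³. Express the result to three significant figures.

In an FCC lattice, atoms touch along the face diagonal, so √2·a = 4r, giving a = 3.620 Å = 3.620 × 10^-8 cm.
With Z = 4, ρ = Z·M/(N_A·a³) = 4 × 63.55 / (6.022 × 10²³ × 4.745 × 10^-23) = 8.895 g/cm³ = 8900 kg/m³.

8900 kg/m³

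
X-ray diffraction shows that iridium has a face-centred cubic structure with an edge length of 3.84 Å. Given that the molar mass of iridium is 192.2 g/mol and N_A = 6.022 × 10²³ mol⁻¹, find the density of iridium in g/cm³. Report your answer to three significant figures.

22.5 g/cm³

An FCC unit cell contains Z = 4 atoms.
Cell volume: a³ = (3.84 Å)³ = (3.840 × 10^-8 cm)³ = 5.662 × 10^-23 cm³.
ρ = Z·M/(N_A·a³) = 4 × 192.2 / (6.022 × 10²³ × 5.662 × 10^-23) = 22.55 g/cm³.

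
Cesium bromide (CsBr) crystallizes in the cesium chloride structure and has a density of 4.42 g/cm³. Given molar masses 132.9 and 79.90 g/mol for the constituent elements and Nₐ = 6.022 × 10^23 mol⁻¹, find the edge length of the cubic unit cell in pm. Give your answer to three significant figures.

431 pm

M(CsBr) = 212.8 g/mol; Z = 1 formula unit per cell.
a³ = Z·M/(N_A·ρ) = 1 × 212.8 / (6.022 × 10²³ × 4.42) = 7.995 × 10^-23 cm³, so a = 4.308 × 10^-8 cm = 431 pm.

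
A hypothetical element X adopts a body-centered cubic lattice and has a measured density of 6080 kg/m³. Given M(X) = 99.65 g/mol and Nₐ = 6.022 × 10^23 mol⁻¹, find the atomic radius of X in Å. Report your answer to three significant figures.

1.64 Å

For a BCC cell (Z = 2), a³ = Z·M/(N_A·ρ) = 2 × 99.65 / (6.022 × 10²³ × 6.080) = 5.443 × 10^-23 cm³, so a = 3.790 × 10^-8 cm = 3.790 Å.
Atoms touch along the body diagonal, so √3·a = 4r, so r = 0.4330 × a = 1.64 Å.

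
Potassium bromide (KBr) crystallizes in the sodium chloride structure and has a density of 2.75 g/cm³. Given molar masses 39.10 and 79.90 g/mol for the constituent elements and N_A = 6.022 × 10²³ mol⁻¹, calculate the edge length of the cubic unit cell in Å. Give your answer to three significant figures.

6.60 Å

M(KBr) = 119.0 g/mol; Z = 4 formula units per cell.
a³ = Z·M/(N_A·ρ) = 4 × 119.0 / (6.022 × 10²³ × 2.75) = 2.874 × 10^-22 cm³, so a = 6.600 × 10^-8 cm = 6.60 Å.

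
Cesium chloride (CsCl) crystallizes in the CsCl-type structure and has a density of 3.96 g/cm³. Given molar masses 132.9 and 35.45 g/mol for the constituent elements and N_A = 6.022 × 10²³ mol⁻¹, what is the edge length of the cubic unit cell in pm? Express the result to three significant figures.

M(CsCl) = 168.35 g/mol; Z = 1 formula unit per cell.
a³ = Z·M/(N_A·ρ) = 1 × 168.35 / (6.022 × 10²³ × 3.96) = 7.060 × 10^-23 cm³, so a = 4.133 × 10^-8 cm = 413 pm.

413 pm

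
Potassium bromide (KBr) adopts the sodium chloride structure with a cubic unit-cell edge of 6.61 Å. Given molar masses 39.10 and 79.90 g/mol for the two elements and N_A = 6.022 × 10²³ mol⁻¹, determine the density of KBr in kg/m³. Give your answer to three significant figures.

2740 kg/m³

The sodium chloride structure contains Z = 4 formula units per cell; M(KBr) = 39.10 + 79.90 = 119.0 g/mol.
a³ = (6.610 × 10^-8 cm)³ = 2.888 × 10^-22 cm³.
ρ = 4 × 119.0 / (6.022 × 10²³ × 2.888 × 10^-22) = 2.737 g/cm³ = 2740 kg/m³.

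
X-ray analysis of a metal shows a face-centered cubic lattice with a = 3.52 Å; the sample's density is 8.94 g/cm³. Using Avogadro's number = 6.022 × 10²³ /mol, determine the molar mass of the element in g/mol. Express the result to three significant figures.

An FCC cell has Z = 4 atoms; a = 3.520 × 10^-8 cm.
M = ρ·N_A·a³/Z = 8.94 × 6.022 × 10²³ × 4.361 × 10^-23 / 4 = 58.7 g/mol.

58.7 g/mol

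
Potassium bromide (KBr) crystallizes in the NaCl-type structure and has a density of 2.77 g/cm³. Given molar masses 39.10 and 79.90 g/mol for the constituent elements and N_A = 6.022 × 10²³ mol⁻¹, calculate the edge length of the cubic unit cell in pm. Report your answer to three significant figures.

M(KBr) = 119.0 g/mol; Z = 4 formula units per cell.
a³ = Z·M/(N_A·ρ) = 4 × 119.0 / (6.022 × 10²³ × 2.77) = 2.854 × 10^-22 cm³, so a = 6.584 × 10^-8 cm = 658 pm.

658 pm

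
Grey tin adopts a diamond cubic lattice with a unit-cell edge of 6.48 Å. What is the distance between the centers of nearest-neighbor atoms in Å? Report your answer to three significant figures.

In a diamond cubic structure, nearest neighbors lie along the body diagonal with √3·a = 8r; the nearest-neighbor distance equals 2r = 0.4330·a.
d = 0.4330 × 6.48 = 2.81 Å.

2.81 Å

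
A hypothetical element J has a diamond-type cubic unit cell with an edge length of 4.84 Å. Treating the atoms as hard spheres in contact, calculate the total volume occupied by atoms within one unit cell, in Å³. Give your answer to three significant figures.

38.6 Å³

In a diamond cubic lattice nearest neighbors lie along the body diagonal with √3·a = 8r, so r = 0.2165a = 1.048 Å.
V_atoms = Z × (4/3)πr³ = 8 × (4/3)π × (1.048)³ = 38.6 Å³.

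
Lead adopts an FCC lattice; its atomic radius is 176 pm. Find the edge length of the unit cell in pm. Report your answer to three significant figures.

In an FCC lattice, atoms touch along the face diagonal, so √2·a = 4r.
a = 4r/√2 = 4 × 176 / 1.4142 = 498 pm.

498 pm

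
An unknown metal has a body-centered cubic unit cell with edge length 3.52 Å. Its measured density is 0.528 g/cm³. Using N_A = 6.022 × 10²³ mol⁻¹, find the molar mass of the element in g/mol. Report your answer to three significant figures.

6.93 g/mol

A BCC cell has Z = 2 atoms; a = 3.520 × 10^-8 cm.
M = ρ·N_A·a³/Z = 0.528 × 6.022 × 10²³ × 4.361 × 10^-23 / 2 = 6.93 g/mol.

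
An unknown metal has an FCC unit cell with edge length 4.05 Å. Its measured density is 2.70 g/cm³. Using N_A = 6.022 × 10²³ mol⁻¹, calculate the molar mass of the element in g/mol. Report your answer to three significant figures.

27.0 g/mol

An FCC cell has Z = 4 atoms; a = 4.050 × 10^-8 cm.
M = ρ·N_A·a³/Z = 2.70 × 6.022 × 10²³ × 6.643 × 10^-23 / 4 = 27.0 g/mol.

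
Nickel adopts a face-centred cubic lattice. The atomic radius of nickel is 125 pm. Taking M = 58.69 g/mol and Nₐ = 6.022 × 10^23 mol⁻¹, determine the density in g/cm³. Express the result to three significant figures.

In an FCC lattice, atoms touch along the face diagonal, so √2·a = 4r, giving a = 353.6 pm = 3.536 × 10^-8 cm.
With Z = 4, ρ = Z·M/(N_A·a³) = 4 × 58.69 / (6.022 × 10²³ × 4.419 × 10^-23) = 8.821 g/cm³.

8.82 g/cm³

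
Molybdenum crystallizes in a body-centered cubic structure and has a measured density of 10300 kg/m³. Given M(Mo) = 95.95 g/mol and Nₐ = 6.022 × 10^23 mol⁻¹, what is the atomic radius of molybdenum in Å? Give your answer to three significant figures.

For a BCC cell (Z = 2), a³ = Z·M/(N_A·ρ) = 2 × 95.95 / (6.022 × 10²³ × 10.30) = 3.094 × 10^-23 cm³, so a = 3.139 × 10^-8 cm = 3.139 Å.
Atoms touch along the body diagonal, so √3·a = 4r, so r = 0.4330 × a = 1.36 Å.

1.36 Å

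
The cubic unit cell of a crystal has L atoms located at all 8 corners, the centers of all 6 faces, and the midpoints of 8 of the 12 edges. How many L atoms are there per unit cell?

6

Corner atoms are shared by 8 cells (1/8 each), face atoms by 2 (1/2 each), edge atoms by 4 (1/4 each).
Net atoms = 8 × 1/8 + 6 × 1/2 + 8 × 1/4 = 1 + 3 + 2 = 6.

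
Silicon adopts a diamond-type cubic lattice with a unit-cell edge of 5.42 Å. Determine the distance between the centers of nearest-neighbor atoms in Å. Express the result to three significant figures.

2.35 Å

In a diamond cubic structure, nearest neighbors lie along the body diagonal with √3·a = 8r; the nearest-neighbor distance equals 2r = 0.4330·a.
d = 0.4330 × 5.42 = 2.35 Å.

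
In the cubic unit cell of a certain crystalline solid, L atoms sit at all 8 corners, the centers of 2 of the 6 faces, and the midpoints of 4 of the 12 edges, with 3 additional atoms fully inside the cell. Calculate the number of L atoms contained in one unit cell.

Corner atoms are shared by 8 cells (1/8 each), face atoms by 2 (1/2 each), edge atoms by 4 (1/4 each), interior atoms are unshared.
Net atoms = 8 × 1/8 + 2 × 1/2 + 4 × 1/4 + 3 = 1 + 1 + 1 + 3 = 6.

6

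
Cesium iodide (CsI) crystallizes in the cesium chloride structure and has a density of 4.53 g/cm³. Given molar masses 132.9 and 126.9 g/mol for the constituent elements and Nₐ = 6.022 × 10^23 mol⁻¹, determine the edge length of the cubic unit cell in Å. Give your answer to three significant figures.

M(CsI) = 259.8 g/mol; Z = 1 formula unit per cell.
a³ = Z·M/(N_A·ρ) = 1 × 259.8 / (6.022 × 10²³ × 4.53) = 9.524 × 10^-23 cm³, so a = 4.567 × 10^-8 cm = 4.57 Å.

4.57 Å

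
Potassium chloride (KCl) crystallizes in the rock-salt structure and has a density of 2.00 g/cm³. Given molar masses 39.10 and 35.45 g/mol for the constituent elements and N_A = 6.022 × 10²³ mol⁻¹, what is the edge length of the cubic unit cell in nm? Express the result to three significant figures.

M(KCl) = 74.55 g/mol; Z = 4 formula units per cell.
a³ = Z·M/(N_A·ρ) = 4 × 74.55 / (6.022 × 10²³ × 2.00) = 2.476 × 10^-22 cm³, so a = 6.279 × 10^-8 cm = 0.628 nm.

0.628 nm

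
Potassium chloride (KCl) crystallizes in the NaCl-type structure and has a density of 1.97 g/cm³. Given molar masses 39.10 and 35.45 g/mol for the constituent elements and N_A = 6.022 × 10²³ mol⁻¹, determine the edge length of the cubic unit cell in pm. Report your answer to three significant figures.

M(KCl) = 74.55 g/mol; Z = 4 formula units per cell.
a³ = Z·M/(N_A·ρ) = 4 × 74.55 / (6.022 × 10²³ × 1.97) = 2.514 × 10^-22 cm³, so a = 6.311 × 10^-8 cm = 631 pm.

631 pm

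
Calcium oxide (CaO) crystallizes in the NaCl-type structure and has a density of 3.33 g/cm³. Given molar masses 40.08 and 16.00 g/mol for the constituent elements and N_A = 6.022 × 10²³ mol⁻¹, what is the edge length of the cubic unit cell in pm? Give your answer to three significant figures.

482 pm

M(CaO) = 56.08 g/mol; Z = 4 formula units per cell.
a³ = Z·M/(N_A·ρ) = 4 × 56.08 / (6.022 × 10²³ × 3.33) = 1.119 × 10^-22 cm³, so a = 4.818 × 10^-8 cm = 482 pm.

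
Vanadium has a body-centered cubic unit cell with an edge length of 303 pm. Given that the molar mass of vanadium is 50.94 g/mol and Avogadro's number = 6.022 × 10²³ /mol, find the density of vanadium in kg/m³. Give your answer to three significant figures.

6080 kg/m³

A BCC unit cell contains Z = 2 atoms.
Cell volume: a³ = (303 pm)³ = (3.030 × 10^-8 cm)³ = 2.782 × 10^-23 cm³.
ρ = Z·M/(N_A·a³) = 2 × 50.94 / (6.022 × 10²³ × 2.782 × 10^-23) = 6.082 g/cm³ = 6080 kg/m³.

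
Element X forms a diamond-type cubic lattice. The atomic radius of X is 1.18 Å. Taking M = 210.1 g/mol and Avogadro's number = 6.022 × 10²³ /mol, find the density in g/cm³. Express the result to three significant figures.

17.2 g/cm³

In a diamond cubic lattice, nearest neighbors lie along the body diagonal with √3·a = 8r, giving a = 5.450 Å = 5.450 × 10^-8 cm.
With Z = 8, ρ = Z·M/(N_A·a³) = 8 × 210.1 / (6.022 × 10²³ × 1.619 × 10^-22) = 17.24 g/cm³.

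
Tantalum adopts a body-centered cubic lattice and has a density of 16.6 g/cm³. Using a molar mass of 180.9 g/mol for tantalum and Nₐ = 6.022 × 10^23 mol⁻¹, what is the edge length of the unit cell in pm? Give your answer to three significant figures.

With Z = 2 atoms per BCC cell, a³ = Z·M/(N_A·ρ) = 2 × 180.9 / (6.022 × 10²³ × 16.60 g/cm³) = 3.619 × 10^-23 cm³.
a = (3.619 × 10^-23)^(1/3) = 3.308 × 10^-8 cm = 331 pm.

331 pm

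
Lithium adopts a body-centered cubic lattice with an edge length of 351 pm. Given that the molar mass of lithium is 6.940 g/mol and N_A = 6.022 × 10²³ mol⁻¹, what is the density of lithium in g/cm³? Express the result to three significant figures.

0.533 g/cm³

A BCC unit cell contains Z = 2 atoms.
Cell volume: a³ = (351 pm)³ = (3.510 × 10^-8 cm)³ = 4.324 × 10^-23 cm³.
ρ = Z·M/(N_A·a³) = 2 × 6.940 / (6.022 × 10²³ × 4.324 × 10^-23) = 0.5330 g/cm³.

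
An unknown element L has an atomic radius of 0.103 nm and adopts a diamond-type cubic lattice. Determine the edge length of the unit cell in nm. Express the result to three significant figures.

In a diamond cubic lattice, nearest neighbors lie along the body diagonal with √3·a = 8r.
a = 8r/√3 = 8 × 0.103 / 1.7321 = 0.476 nm.

0.476 nm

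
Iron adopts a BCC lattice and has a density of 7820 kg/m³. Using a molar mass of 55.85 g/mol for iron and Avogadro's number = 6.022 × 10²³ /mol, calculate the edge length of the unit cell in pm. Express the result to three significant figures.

287 pm

With Z = 2 atoms per BCC cell, a³ = Z·M/(N_A·ρ) = 2 × 55.85 / (6.022 × 10²³ × 7.820 g/cm³) = 2.372 × 10^-23 cm³.
a = (2.372 × 10^-23)^(1/3) = 2.873 × 10^-8 cm = 287 pm.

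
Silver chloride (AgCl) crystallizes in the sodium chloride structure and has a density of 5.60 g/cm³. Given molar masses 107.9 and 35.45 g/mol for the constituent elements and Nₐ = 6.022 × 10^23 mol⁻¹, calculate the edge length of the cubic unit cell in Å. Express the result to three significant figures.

M(AgCl) = 143.35 g/mol; Z = 4 formula units per cell.
a³ = Z·M/(N_A·ρ) = 4 × 143.35 / (6.022 × 10²³ × 5.60) = 1.700 × 10^-22 cm³, so a = 5.540 × 10^-8 cm = 5.54 Å.

5.54 Å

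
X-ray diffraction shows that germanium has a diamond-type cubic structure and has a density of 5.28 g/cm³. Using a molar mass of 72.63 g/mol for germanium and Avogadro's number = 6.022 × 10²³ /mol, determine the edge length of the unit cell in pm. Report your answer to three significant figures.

567 pm

With Z = 8 atoms per diamond cubic cell, a³ = Z·M/(N_A·ρ) = 8 × 72.63 / (6.022 × 10²³ × 5.280 g/cm³) = 1.827 × 10^-22 cm³.
a = (1.827 × 10^-22)^(1/3) = 5.675 × 10^-8 cm = 567 pm.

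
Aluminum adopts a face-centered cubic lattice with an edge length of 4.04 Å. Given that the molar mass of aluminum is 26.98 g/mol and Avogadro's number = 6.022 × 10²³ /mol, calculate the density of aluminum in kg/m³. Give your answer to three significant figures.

2720 kg/m³

An FCC unit cell contains Z = 4 atoms.
Cell volume: a³ = (4.04 Å)³ = (4.040 × 10^-8 cm)³ = 6.594 × 10^-23 cm³.
ρ = Z·M/(N_A·a³) = 4 × 26.98 / (6.022 × 10²³ × 6.594 × 10^-23) = 2.718 g/cm³ = 2720 kg/m³.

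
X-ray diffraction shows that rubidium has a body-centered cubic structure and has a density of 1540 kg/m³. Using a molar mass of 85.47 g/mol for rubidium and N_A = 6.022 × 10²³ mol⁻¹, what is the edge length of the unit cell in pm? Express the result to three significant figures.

With Z = 2 atoms per BCC cell, a³ = Z·M/(N_A·ρ) = 2 × 85.47 / (6.022 × 10²³ × 1.540 g/cm³) = 1.843 × 10^-22 cm³.
a = (1.843 × 10^-22)^(1/3) = 5.691 × 10^-8 cm = 569 pm.

569 pm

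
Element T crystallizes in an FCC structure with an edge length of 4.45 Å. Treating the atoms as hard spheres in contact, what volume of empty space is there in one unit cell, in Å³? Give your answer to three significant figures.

In an FCC lattice atoms touch along the face diagonal, so √2·a = 4r, so r = 0.3536a = 1.573 Å.
V_cell = a³ = 88.12 Å³; V_atoms = 4 × (4/3)πr³ = 65.25 Å³.
Empty space = 88.12 − 65.25 = 22.9 Å³.

22.9 Å³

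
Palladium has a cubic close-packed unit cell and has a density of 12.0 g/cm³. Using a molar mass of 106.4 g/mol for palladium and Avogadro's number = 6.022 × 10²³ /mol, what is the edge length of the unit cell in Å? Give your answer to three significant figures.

3.89 Å

With Z = 4 atoms per FCC cell, a³ = Z·M/(N_A·ρ) = 4 × 106.4 / (6.022 × 10²³ × 12.00 g/cm³) = 5.890 × 10^-23 cm³.
a = (5.890 × 10^-23)^(1/3) = 3.891 × 10^-8 cm = 3.89 Å.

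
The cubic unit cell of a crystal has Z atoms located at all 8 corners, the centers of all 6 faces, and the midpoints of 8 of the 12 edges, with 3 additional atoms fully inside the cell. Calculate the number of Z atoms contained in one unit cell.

9

Corner atoms are shared by 8 cells (1/8 each), face atoms by 2 (1/2 each), edge atoms by 4 (1/4 each), interior atoms are unshared.
Net atoms = 8 × 1/8 + 6 × 1/2 + 8 × 1/4 + 3 = 1 + 3 + 2 + 3 = 9.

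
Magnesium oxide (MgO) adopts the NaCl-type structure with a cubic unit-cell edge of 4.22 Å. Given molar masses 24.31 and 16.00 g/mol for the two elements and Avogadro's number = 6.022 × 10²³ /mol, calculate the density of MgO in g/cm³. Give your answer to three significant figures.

3.56 g/cm³

The NaCl-type structure contains Z = 4 formula units per cell; M(MgO) = 24.31 + 16.00 = 40.31 g/mol.
a³ = (4.220 × 10^-8 cm)³ = 7.515 × 10^-23 cm³.
ρ = 4 × 40.31 / (6.022 × 10²³ × 7.515 × 10^-23) = 3.563 g/cm³.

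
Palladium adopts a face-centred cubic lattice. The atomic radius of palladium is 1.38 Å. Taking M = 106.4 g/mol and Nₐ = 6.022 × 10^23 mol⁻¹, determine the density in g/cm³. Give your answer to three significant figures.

11.9 g/cm³

In an FCC lattice, atoms touch along the face diagonal, so √2·a = 4r, giving a = 3.903 Å = 3.903 × 10^-8 cm.
With Z = 4, ρ = Z·M/(N_A·a³) = 4 × 106.4 / (6.022 × 10²³ × 5.947 × 10^-23) = 11.88 g/cm³.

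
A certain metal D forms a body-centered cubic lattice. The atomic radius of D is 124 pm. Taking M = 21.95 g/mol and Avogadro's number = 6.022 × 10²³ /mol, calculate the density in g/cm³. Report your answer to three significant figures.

In a BCC lattice, atoms touch along the body diagonal, so √3·a = 4r, giving a = 286.4 pm = 2.864 × 10^-8 cm.
With Z = 2, ρ = Z·M/(N_A·a³) = 2 × 21.95 / (6.022 × 10²³ × 2.348 × 10^-23) = 3.104 g/cm³.

3.10 g/cm³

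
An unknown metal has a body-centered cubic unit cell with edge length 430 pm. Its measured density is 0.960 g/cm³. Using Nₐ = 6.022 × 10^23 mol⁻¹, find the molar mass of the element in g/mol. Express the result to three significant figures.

23.0 g/mol

A BCC cell has Z = 2 atoms; a = 4.300 × 10^-8 cm.
M = ρ·N_A·a³/Z = 0.960 × 6.022 × 10²³ × 7.951 × 10^-23 / 2 = 23.0 g/mol.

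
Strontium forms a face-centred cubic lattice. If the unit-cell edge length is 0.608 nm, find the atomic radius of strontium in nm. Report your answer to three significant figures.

In an FCC lattice, atoms touch along the face diagonal, so √2·a = 4r.
r = √2·a/4 = 1.4142 × 0.608 / 4 = 0.215 nm.

0.215 nm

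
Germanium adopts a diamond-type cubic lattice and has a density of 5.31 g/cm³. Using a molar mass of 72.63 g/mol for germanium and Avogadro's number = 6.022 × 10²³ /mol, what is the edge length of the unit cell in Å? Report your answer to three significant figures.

With Z = 8 atoms per diamond cubic cell, a³ = Z·M/(N_A·ρ) = 8 × 72.63 / (6.022 × 10²³ × 5.310 g/cm³) = 1.817 × 10^-22 cm³.
a = (1.817 × 10^-22)^(1/3) = 5.664 × 10^-8 cm = 5.66 Å.

5.66 Å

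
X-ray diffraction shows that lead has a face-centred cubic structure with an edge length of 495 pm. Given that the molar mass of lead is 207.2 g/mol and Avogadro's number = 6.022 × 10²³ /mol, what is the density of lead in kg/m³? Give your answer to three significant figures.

An FCC unit cell contains Z = 4 atoms.
Cell volume: a³ = (495 pm)³ = (4.950 × 10^-8 cm)³ = 1.213 × 10^-22 cm³.
ρ = Z·M/(N_A·a³) = 4 × 207.2 / (6.022 × 10²³ × 1.213 × 10^-22) = 11.35 g/cm³ = 11300 kg/m³.

11300 kg/m³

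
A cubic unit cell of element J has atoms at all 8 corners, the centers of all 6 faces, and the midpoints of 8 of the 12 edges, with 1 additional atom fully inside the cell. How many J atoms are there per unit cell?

7

Corner atoms are shared by 8 cells (1/8 each), face atoms by 2 (1/2 each), edge atoms by 4 (1/4 each), interior atoms are unshared.
Net atoms = 8 × 1/8 + 6 × 1/2 + 8 × 1/4 + 1 = 1 + 3 + 2 + 1 = 7.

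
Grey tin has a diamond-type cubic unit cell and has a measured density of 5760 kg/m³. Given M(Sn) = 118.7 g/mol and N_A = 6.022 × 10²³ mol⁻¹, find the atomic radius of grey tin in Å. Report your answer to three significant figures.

For a diamond cubic cell (Z = 8), a³ = Z·M/(N_A·ρ) = 8 × 118.7 / (6.022 × 10²³ × 5.760) = 2.738 × 10^-22 cm³, so a = 6.493 × 10^-8 cm = 6.493 Å.
Nearest neighbors lie along the body diagonal with √3·a = 8r, so r = 0.2165 × a = 1.41 Å.

1.41 Å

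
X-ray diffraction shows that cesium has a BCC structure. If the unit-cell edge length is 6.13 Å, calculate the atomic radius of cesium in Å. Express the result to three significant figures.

2.65 Å

In a BCC lattice, atoms touch along the body diagonal, so √3·a = 4r.
r = √3·a/4 = 1.7321 × 6.13 / 4 = 2.65 Å.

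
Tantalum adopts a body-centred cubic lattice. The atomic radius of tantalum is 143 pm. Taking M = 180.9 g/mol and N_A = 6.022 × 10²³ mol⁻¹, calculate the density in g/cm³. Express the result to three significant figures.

16.7 g/cm³

In a BCC lattice, atoms touch along the body diagonal, so √3·a = 4r, giving a = 330.2 pm = 3.302 × 10^-8 cm.
With Z = 2, ρ = Z·M/(N_A·a³) = 2 × 180.9 / (6.022 × 10²³ × 3.602 × 10^-23) = 16.68 g/cm³.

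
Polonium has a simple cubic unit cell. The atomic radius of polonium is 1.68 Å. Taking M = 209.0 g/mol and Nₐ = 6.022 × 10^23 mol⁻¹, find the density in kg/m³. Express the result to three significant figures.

In a simple cubic lattice, atoms touch along the cell edge, so a = 2r, giving a = 3.360 Å = 3.360 × 10^-8 cm.
With Z = 1, ρ = Z·M/(N_A·a³) = 1 × 209.0 / (6.022 × 10²³ × 3.793 × 10^-23) = 9.149 g/cm³ = 9150 kg/m³.

9150 kg/m³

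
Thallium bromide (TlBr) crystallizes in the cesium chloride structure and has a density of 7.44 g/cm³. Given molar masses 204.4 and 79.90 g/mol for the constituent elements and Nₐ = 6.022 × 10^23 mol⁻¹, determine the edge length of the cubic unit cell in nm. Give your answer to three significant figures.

0.399 nm

M(TlBr) = 284.3 g/mol; Z = 1 formula unit per cell.
a³ = Z·M/(N_A·ρ) = 1 × 284.3 / (6.022 × 10²³ × 7.44) = 6.345 × 10^-23 cm³, so a = 3.989 × 10^-8 cm = 0.399 nm.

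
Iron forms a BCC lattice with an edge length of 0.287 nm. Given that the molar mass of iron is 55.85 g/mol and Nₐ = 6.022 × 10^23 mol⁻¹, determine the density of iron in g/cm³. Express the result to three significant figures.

A BCC unit cell contains Z = 2 atoms.
Cell volume: a³ = (0.287 nm)³ = (2.870 × 10^-8 cm)³ = 2.364 × 10^-23 cm³.
ρ = Z·M/(N_A·a³) = 2 × 55.85 / (6.022 × 10²³ × 2.364 × 10^-23) = 7.846 g/cm³.

7.85 g/cm³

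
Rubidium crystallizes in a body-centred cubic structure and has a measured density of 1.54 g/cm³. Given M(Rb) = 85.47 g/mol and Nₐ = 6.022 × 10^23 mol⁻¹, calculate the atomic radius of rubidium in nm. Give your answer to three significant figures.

0.246 nm

For a BCC cell (Z = 2), a³ = Z·M/(N_A·ρ) = 2 × 85.47 / (6.022 × 10²³ × 1.540) = 1.843 × 10^-22 cm³, so a = 5.691 × 10^-8 cm = 0.5691 nm.
Atoms touch along the body diagonal, so √3·a = 4r, so r = 0.4330 × a = 0.246 nm.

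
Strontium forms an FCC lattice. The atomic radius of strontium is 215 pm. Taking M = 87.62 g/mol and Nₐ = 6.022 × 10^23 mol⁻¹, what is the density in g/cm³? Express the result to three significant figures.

2.59 g/cm³

In an FCC lattice, atoms touch along the face diagonal, so √2·a = 4r, giving a = 608.1 pm = 6.081 × 10^-8 cm.
With Z = 4, ρ = Z·M/(N_A·a³) = 4 × 87.62 / (6.022 × 10²³ × 2.249 × 10^-22) = 2.588 g/cm³.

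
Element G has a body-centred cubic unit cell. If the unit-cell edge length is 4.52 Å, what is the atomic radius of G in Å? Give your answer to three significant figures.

In a BCC lattice, atoms touch along the body diagonal, so √3·a = 4r.
r = √3·a/4 = 1.7321 × 4.52 / 4 = 1.96 Å.

1.96 Å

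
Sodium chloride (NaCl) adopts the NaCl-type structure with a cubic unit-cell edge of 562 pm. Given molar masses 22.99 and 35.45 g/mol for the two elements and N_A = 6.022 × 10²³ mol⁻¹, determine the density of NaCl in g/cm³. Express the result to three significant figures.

The NaCl-type structure contains Z = 4 formula units per cell; M(NaCl) = 22.99 + 35.45 = 58.44 g/mol.
a³ = (5.620 × 10^-8 cm)³ = 1.775 × 10^-22 cm³.
ρ = 4 × 58.44 / (6.022 × 10²³ × 1.775 × 10^-22) = 2.187 g/cm³.

2.19 g/cm³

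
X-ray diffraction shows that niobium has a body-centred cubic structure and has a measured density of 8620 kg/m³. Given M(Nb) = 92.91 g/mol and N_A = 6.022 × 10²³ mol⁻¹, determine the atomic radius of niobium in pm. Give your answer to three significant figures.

143 pm

For a BCC cell (Z = 2), a³ = Z·M/(N_A·ρ) = 2 × 92.91 / (6.022 × 10²³ × 8.620) = 3.580 × 10^-23 cm³, so a = 3.296 × 10^-8 cm = 329.6 pm.
Atoms touch along the body diagonal, so √3·a = 4r, so r = 0.4330 × a = 143 pm.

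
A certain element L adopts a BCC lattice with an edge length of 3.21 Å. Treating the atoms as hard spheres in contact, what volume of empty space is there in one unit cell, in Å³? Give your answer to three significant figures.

10.6 Å³

In a BCC lattice atoms touch along the body diagonal, so √3·a = 4r, so r = 0.4330a = 1.390 Å.
V_cell = a³ = 33.08 Å³; V_atoms = 2 × (4/3)πr³ = 22.50 Å³.
Empty space = 33.08 − 22.50 = 10.6 Å³.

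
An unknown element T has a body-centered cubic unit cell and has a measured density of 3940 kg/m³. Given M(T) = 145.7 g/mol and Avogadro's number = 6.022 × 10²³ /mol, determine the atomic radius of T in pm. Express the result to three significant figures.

For a BCC cell (Z = 2), a³ = Z·M/(N_A·ρ) = 2 × 145.7 / (6.022 × 10²³ × 3.940) = 1.228 × 10^-22 cm³, so a = 4.971 × 10^-8 cm = 497.1 pm.
Atoms touch along the body diagonal, so √3·a = 4r, so r = 0.4330 × a = 215 pm.

215 pm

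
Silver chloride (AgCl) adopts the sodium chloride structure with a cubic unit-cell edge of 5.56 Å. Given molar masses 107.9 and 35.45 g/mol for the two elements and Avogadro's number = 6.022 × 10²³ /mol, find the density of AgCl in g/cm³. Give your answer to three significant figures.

5.54 g/cm³

The sodium chloride structure contains Z = 4 formula units per cell; M(AgCl) = 107.9 + 35.45 = 143.35 g/mol.
a³ = (5.560 × 10^-8 cm)³ = 1.719 × 10^-22 cm³.
ρ = 4 × 143.35 / (6.022 × 10²³ × 1.719 × 10^-22) = 5.540 g/cm³.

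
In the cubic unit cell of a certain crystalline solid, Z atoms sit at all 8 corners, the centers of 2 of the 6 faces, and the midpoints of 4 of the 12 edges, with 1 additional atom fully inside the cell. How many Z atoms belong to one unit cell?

4

Corner atoms are shared by 8 cells (1/8 each), face atoms by 2 (1/2 each), edge atoms by 4 (1/4 each), interior atoms are unshared.
Net atoms = 8 × 1/8 + 2 × 1/2 + 4 × 1/4 + 1 = 1 + 1 + 1 + 1 = 4.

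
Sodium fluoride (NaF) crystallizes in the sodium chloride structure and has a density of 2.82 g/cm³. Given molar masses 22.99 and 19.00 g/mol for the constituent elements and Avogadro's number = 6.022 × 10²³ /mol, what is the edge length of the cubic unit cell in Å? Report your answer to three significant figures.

4.62 Å

M(NaF) = 41.99 g/mol; Z = 4 formula units per cell.
a³ = Z·M/(N_A·ρ) = 4 × 41.99 / (6.022 × 10²³ × 2.82) = 9.890 × 10^-23 cm³, so a = 4.625 × 10^-8 cm = 4.62 Å.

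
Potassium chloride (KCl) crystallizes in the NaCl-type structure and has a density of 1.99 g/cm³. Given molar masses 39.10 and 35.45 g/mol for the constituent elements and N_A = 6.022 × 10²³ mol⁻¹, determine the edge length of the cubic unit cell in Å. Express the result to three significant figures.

M(KCl) = 74.55 g/mol; Z = 4 formula units per cell.
a³ = Z·M/(N_A·ρ) = 4 × 74.55 / (6.022 × 10²³ × 1.99) = 2.488 × 10^-22 cm³, so a = 6.290 × 10^-8 cm = 6.29 Å.

6.29 Å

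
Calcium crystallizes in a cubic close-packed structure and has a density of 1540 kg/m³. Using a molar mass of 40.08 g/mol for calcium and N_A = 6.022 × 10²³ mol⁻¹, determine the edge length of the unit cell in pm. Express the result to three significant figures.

With Z = 4 atoms per FCC cell, a³ = Z·M/(N_A·ρ) = 4 × 40.08 / (6.022 × 10²³ × 1.540 g/cm³) = 1.729 × 10^-22 cm³.
a = (1.729 × 10^-22)^(1/3) = 5.571 × 10^-8 cm = 557 pm.

557 pm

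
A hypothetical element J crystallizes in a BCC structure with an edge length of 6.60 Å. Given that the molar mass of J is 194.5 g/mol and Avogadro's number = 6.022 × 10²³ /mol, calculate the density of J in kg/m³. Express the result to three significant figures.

2250 kg/m³

A BCC unit cell contains Z = 2 atoms.
Cell volume: a³ = (6.60 Å)³ = (6.600 × 10^-8 cm)³ = 2.875 × 10^-22 cm³.
ρ = Z·M/(N_A·a³) = 2 × 194.5 / (6.022 × 10²³ × 2.875 × 10^-22) = 2.247 g/cm³ = 2250 kg/m³.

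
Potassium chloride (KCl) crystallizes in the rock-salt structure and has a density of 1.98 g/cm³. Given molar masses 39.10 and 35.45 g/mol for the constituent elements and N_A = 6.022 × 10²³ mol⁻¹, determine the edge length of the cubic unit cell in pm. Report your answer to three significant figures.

M(KCl) = 74.55 g/mol; Z = 4 formula units per cell.
a³ = Z·M/(N_A·ρ) = 4 × 74.55 / (6.022 × 10²³ × 1.98) = 2.501 × 10^-22 cm³, so a = 6.300 × 10^-8 cm = 630 pm.

630 pm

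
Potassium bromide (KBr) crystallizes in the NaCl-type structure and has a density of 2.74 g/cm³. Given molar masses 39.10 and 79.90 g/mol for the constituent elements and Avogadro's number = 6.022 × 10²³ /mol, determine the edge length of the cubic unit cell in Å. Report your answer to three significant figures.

6.61 Å

M(KBr) = 119.0 g/mol; Z = 4 formula units per cell.
a³ = Z·M/(N_A·ρ) = 4 × 119.0 / (6.022 × 10²³ × 2.74) = 2.885 × 10^-22 cm³, so a = 6.608 × 10^-8 cm = 6.61 Å.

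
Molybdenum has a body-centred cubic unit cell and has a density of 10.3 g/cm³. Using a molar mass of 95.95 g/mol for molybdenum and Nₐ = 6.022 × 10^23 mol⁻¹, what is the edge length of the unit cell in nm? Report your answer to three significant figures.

0.314 nm

With Z = 2 atoms per BCC cell, a³ = Z·M/(N_A·ρ) = 2 × 95.95 / (6.022 × 10²³ × 10.30 g/cm³) = 3.094 × 10^-23 cm³.
a = (3.094 × 10^-23)^(1/3) = 3.139 × 10^-8 cm = 0.314 nm.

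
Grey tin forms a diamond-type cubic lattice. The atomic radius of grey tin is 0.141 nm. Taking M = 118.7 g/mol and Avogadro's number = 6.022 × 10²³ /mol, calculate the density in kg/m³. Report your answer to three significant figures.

5710 kg/m³

In a diamond cubic lattice, nearest neighbors lie along the body diagonal with √3·a = 8r, giving a = 0.6513 nm = 6.513 × 10^-8 cm.
With Z = 8, ρ = Z·M/(N_A·a³) = 8 × 118.7 / (6.022 × 10²³ × 2.762 × 10^-22) = 5.709 g/cm³ = 5710 kg/m³.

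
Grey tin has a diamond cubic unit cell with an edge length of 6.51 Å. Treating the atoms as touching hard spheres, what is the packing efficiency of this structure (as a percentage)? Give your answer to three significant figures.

34.0%

In a diamond cubic lattice nearest neighbors lie along the body diagonal with √3·a = 8r, so r = 0.2165a = 1.409 Å.
Packing fraction = Z·(4/3)πr³ / a³ = 8 × (4/3)π × (1.409)³ / (6.51)³ = 0.3401 = 34.0%.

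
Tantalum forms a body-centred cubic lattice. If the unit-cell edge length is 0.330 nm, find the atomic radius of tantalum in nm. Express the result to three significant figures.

In a BCC lattice, atoms touch along the body diagonal, so √3·a = 4r.
r = √3·a/4 = 1.7321 × 0.330 / 4 = 0.143 nm.

0.143 nm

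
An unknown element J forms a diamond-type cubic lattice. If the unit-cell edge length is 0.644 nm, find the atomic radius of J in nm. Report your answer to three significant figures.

0.139 nm

In a diamond cubic lattice, nearest neighbors lie along the body diagonal with √3·a = 8r.
r = √3·a/8 = 1.7321 × 0.644 / 8 = 0.139 nm.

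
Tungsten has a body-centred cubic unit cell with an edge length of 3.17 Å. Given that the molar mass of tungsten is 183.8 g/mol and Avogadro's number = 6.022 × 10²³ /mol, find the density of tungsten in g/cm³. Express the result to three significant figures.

A BCC unit cell contains Z = 2 atoms.
Cell volume: a³ = (3.17 Å)³ = (3.170 × 10^-8 cm)³ = 3.186 × 10^-23 cm³.
ρ = Z·M/(N_A·a³) = 2 × 183.8 / (6.022 × 10²³ × 3.186 × 10^-23) = 19.16 g/cm³.

19.2 g/cm³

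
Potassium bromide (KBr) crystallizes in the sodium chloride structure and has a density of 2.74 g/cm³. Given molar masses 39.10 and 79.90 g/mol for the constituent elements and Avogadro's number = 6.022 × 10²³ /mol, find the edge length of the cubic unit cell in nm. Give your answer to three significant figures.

0.661 nm

M(KBr) = 119.0 g/mol; Z = 4 formula units per cell.
a³ = Z·M/(N_A·ρ) = 4 × 119.0 / (6.022 × 10²³ × 2.74) = 2.885 × 10^-22 cm³, so a = 6.608 × 10^-8 cm = 0.661 nm.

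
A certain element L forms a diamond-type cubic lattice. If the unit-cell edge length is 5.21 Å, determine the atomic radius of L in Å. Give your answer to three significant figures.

1.13 Å

In a diamond cubic lattice, nearest neighbors lie along the body diagonal with √3·a = 8r.
r = √3·a/8 = 1.7321 × 5.21 / 8 = 1.13 Å.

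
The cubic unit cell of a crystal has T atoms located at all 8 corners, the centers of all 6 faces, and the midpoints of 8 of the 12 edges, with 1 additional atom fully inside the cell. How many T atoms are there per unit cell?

Corner atoms are shared by 8 cells (1/8 each), face atoms by 2 (1/2 each), edge atoms by 4 (1/4 each), interior atoms are unshared.
Net atoms = 8 × 1/8 + 6 × 1/2 + 8 × 1/4 + 1 = 1 + 3 + 2 + 1 = 7.

7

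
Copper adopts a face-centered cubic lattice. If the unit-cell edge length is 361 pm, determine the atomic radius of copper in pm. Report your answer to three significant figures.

128 pm

In an FCC lattice, atoms touch along the face diagonal, so √2·a = 4r.
r = √2·a/4 = 1.4142 × 361 / 4 = 128 pm.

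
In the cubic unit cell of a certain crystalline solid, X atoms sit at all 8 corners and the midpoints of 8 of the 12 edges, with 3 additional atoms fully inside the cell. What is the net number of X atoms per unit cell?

Corner atoms are shared by 8 cells (1/8 each), edge atoms by 4 (1/4 each), interior atoms are unshared.
Net atoms = 8 × 1/8 + 8 × 1/4 + 3 = 1 + 2 + 3 = 6.

6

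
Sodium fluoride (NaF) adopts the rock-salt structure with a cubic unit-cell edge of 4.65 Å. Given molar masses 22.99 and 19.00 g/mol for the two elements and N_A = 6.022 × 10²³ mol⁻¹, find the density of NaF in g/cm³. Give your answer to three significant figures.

The rock-salt structure contains Z = 4 formula units per cell; M(NaF) = 22.99 + 19.00 = 41.99 g/mol.
a³ = (4.650 × 10^-8 cm)³ = 1.005 × 10^-22 cm³.
ρ = 4 × 41.99 / (6.022 × 10²³ × 1.005 × 10^-22) = 2.774 g/cm³.

2.77 g/cm³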